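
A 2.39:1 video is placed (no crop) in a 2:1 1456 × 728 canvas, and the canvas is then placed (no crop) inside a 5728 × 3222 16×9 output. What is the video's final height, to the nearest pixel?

2397 px

2.39:1 in 1456×728: fills the width, so the video is 1456.00 × 609.21.
2:1 in 5728×3222: fills the width, so the intermediate becomes 5728.00 × 2864.00 — a scale of ×3.9341.
So the video's height is 609.21 × 3.9341 ≈ 2396.65.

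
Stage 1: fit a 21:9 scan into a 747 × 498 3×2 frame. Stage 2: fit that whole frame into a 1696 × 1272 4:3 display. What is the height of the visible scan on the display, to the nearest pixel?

727 px

Inside the 747×498 canvas the scan is width-limited at 747.00 × 320.14.
Second fit — the 3×2 canvas into 1696×1272 spans the width: 1696.00 × 1130.67 (×2.2704 from 747×498).
So the scan's height is 320.14 × 2.2704 ≈ 726.86.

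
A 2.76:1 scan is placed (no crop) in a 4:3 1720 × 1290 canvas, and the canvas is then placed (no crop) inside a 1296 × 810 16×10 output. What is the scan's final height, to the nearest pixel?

391 px

Inside the 1720×1290 canvas the scan is width-limited at 1720.00 × 623.19.
The 4:3 canvas is height-limited in 1296×810, giving 1080.00 × 810.00; scale factor 0.6279.
Applying the same ×0.6279: 623.19 → 391.30.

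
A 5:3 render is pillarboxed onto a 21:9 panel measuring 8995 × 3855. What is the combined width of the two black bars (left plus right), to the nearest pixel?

5:3 is narrower than 21:9, so it spans the full height.
The render is 3855 × 5/3 ≈ 6425.00 px wide.
8995 − 6425.00 = 2570.00 px of bars.

2570 px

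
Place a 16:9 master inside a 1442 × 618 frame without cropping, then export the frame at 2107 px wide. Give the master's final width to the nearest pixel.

1605 px

In the 1442×618 frame the master fills the height: width = 618 × 16/9 ≈ 1098.67 px.
Scaling 1442 → 2107 is ×1.4612, so the width becomes 1098.67 × 1.4612 ≈ 1605.33 px.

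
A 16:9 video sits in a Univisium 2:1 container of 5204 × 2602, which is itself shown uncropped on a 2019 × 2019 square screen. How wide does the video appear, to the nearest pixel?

1795 px

Inside the 5204×2602 canvas the video is height-limited at 4625.78 × 2602.00.
Univisium 2:1 in 2019×2019: fills the width, so the intermediate becomes 2019.00 × 1009.50 — a scale of ×0.3880.
So the video's width is 4625.78 × 0.3880 ≈ 1794.67.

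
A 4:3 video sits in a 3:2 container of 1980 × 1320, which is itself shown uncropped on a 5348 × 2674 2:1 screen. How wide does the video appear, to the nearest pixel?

4:3 in 1980×1320: fills the height, so the video is 1760.00 × 1320.00.
The 3:2 canvas is height-limited in 5348×2674, giving 4011.00 × 2674.00; scale factor 2.0258.
Applying the same ×2.0258: 1760.00 → 3565.33.

3565 px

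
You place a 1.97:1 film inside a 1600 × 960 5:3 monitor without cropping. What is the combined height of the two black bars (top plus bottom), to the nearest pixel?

1.97:1 is wider than 5:3, so it spans the full width.
The film is 1600 / 1.970 ≈ 812.18 px tall.
960 − 812.18 = 147.82 px of bars.

148 px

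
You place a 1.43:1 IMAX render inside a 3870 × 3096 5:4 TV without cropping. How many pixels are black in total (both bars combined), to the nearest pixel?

1.43:1 IMAX is wider than 5:4, so it spans the full width.
Content height = 3870 / 1.430 ≈ 2706.2937 px.
Leftover height: 3096 − 2706.2937 = 389.7063 px.
Bar area = 389.7063 × 3870 ≈ 1508163 px.

1508163 pixels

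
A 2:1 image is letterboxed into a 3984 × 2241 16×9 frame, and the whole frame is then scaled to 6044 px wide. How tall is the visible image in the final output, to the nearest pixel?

3022 px

At 3984×2241 the image is width-limited, so height = 3984 × 1/2 ≈ 1992.00 px.
The frame scales by 6044/3984 = 1.5171; 1992.00 × 1.5171 ≈ 3022.00 px.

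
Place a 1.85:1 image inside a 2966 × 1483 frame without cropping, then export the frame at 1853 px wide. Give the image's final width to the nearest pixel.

In the 2966×1483 frame the image fills the height: width = 1483 × 1.850 ≈ 2743.55 px.
Scaling 2966 → 1853 is ×0.6247, so the width becomes 2743.55 × 0.6247 ≈ 1714.03 px.

1714 px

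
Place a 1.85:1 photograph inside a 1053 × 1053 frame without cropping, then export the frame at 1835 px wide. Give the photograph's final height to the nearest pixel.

992 px

In the 1053×1053 frame the photograph fills the width: height = 1053 / 1.850 ≈ 569.19 px.
The frame scales by 1835/1053 = 1.7426; 569.19 × 1.7426 ≈ 991.89 px.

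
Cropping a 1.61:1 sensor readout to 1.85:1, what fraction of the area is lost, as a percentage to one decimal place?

13.0%

The width stays; only height is cut (since 1.85:1 is wider than 1.61:1).
Area ratio = (1.610)/(1.850) = 87.03%; the remaining 12.97% is cropped out.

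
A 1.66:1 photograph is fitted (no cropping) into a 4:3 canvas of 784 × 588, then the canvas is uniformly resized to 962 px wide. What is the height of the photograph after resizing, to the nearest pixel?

580 px

Fitted into 784×588, the photograph spans the width; its height is 784 / 1.660 ≈ 472.29 px.
Resizing to 962 px wide multiplies everything by 1.2270: 472.29 → 579.52 px.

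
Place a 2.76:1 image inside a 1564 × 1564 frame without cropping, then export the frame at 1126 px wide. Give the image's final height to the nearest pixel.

At 1564×1564 the image is width-limited, so height = 1564 / 2.760 ≈ 566.67 px.
The frame scales by 1126/1564 = 0.7199; 566.67 × 0.7199 ≈ 407.97 px.

408 px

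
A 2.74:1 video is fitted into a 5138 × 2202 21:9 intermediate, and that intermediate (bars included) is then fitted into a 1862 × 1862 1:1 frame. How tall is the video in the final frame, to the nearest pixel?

680 px

First fit — 2.74:1 into 5138×2202 spans the width: 5138.00 × 1875.18.
21:9 in 1862×1862: fills the width, so the intermediate becomes 1862.00 × 798.00 — a scale of ×0.3624.
The video scales with it: height 1875.18 × 0.3624 ≈ 679.56.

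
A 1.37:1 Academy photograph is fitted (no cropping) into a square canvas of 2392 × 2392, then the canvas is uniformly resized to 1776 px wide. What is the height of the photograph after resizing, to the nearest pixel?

At 2392×2392 the photograph is width-limited, so height = 2392 / 1.370 ≈ 1745.99 px.
The frame scales by 1776/2392 = 0.7425; 1745.99 × 0.7425 ≈ 1296.35 px.

1296 px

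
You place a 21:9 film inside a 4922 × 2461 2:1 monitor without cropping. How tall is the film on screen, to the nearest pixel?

21:9 (2.333) > 2:1 (2.000), so the film fills the width.
The film is 4922 × 9/21 ≈ 2109.43 px tall.

2109 px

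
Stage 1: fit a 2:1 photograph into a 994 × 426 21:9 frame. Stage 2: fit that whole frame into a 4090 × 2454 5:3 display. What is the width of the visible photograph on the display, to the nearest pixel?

3506 px

Inside the 994×426 canvas the photograph is height-limited at 852.00 × 426.00.
The 21:9 canvas is width-limited in 4090×2454, giving 4090.00 × 1752.86; scale factor 4.1147.
The photograph scales with it: width 852.00 × 4.1147 ≈ 3505.71.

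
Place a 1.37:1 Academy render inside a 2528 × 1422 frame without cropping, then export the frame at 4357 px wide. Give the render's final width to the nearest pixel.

3358 px

In the 2528×1422 frame the render fills the height: width = 1422 × 1.370 ≈ 1948.14 px.
Resizing to 4357 px wide multiplies everything by 1.7235: 1948.14 → 3357.61 px.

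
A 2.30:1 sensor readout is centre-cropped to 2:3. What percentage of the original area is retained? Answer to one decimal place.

Going from 2.30:1 to 2:3 means cutting width while keeping height.
(0.667)/(2.300) ≈ 0.290 of the area survives.

29.0%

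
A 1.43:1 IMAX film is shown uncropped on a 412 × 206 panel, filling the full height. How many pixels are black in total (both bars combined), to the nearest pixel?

24189 pixels

The film is 206 × 1.430 ≈ 294.5800 px wide.
Black = 412 − 294.5800 = 117.4200 px.
That's 117.4200 × 206 ≈ 24189 black pixels.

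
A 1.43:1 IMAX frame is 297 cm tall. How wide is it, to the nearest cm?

425 cm

At 1.43:1 IMAX, 297 × 1.430 ≈ 424.71.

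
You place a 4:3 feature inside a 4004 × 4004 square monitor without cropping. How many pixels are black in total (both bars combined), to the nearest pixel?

4008004 pixels

4:3 (1.333) > square (1.000), so the feature fills the width.
That makes the image 3003.0000 px tall (4004 × 3/4).
4004 − 3003.0000 = 1001.0000 px of bars.
That's 1001.0000 × 4004 ≈ 4008004 black pixels.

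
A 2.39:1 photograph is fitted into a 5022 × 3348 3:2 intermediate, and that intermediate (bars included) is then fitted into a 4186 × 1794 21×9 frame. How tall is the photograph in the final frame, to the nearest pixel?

1126 px

First fit — 2.39:1 into 5022×3348 spans the width: 5022.00 × 2101.26.
3:2 in 4186×1794: fills the height, so the intermediate becomes 2691.00 × 1794.00 — a scale of ×0.5358.
So the photograph's height is 2101.26 × 0.5358 ≈ 1125.94.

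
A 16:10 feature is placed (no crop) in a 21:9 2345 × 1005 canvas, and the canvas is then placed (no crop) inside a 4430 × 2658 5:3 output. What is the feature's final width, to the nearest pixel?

Inside the 2345×1005 canvas the feature is height-limited at 1608.00 × 1005.00.
The 21:9 canvas is width-limited in 4430×2658, giving 4430.00 × 1898.57; scale factor 1.8891.
So the feature's width is 1608.00 × 1.8891 ≈ 3037.71.

3038 px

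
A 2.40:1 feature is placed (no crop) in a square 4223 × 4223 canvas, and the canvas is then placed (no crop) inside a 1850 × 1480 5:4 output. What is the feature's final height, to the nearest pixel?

First fit — 2.40:1 into 4223×4223 spans the width: 4223.00 × 1759.58.
Second fit — the square canvas into 1850×1480 spans the height: 1480.00 × 1480.00 (×0.3505 from 4223×4223).
So the feature's height is 1759.58 × 0.3505 ≈ 616.67.

617 px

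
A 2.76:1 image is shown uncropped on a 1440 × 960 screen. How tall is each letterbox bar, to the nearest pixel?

219 px

Since 2.760 > 1.500, the image is width-limited.
That makes the image 521.74 px tall (1440 / 2.760).
Leftover height: 960 − 521.74 = 438.26 px → 219.13 each side.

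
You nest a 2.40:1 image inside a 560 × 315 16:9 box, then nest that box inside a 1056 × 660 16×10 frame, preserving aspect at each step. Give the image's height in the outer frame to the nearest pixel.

440 px

2.40:1 in 560×315: fills the width, so the image is 560.00 × 233.33.
Second fit — the 16:9 canvas into 1056×660 spans the width: 1056.00 × 594.00 (×1.8857 from 560×315).
So the image's height is 233.33 × 1.8857 ≈ 440.00.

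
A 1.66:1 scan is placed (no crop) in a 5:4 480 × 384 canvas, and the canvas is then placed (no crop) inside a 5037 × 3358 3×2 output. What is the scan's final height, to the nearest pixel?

First fit — 1.66:1 into 480×384 spans the width: 480.00 × 289.16.
The 5:4 canvas is height-limited in 5037×3358, giving 4197.50 × 3358.00; scale factor 8.7448.
So the scan's height is 289.16 × 8.7448 ≈ 2528.61.

2529 px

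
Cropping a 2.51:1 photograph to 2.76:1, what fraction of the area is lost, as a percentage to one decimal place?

The width stays; only height is cut (since 2.76:1 is wider than 2.51:1).
Area ratio = (2.510)/(2.760) = 90.94%; the remaining 9.06% is cropped out.

9.1%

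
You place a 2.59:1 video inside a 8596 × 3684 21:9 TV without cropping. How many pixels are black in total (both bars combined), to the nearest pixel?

2.59:1 (2.590) > 21:9 (2.333), so the video fills the width.
That makes the image 3318.9189 px tall (8596 / 2.590).
3684 − 3318.9189 = 365.0811 px of bars.
Across the 8596-px span: 365.0811 × 8596 ≈ 3138237 px.

3138237 pixels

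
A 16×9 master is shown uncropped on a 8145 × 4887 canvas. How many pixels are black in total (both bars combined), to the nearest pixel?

2487788 pixels

16×9 is wider than 5:3, so it spans the full width.
That makes the image 4581.5625 px tall (8145 × 9/16).
Leftover height: 4887 − 4581.5625 = 305.4375 px.
That's 305.4375 × 8145 ≈ 2487788 black pixels.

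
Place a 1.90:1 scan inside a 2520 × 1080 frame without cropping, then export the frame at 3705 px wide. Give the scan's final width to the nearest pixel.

At 2520×1080 the scan is height-limited, so width = 1080 × 1.900 ≈ 2052.00 px.
The frame scales by 3705/2520 = 1.4702; 2052.00 × 1.4702 ≈ 3016.93 px.

3017 px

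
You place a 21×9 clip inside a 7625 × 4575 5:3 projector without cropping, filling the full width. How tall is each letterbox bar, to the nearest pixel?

The clip is 7625 × 9/21 ≈ 3267.86 px tall.
Leftover height: 4575 − 3267.86 = 1307.14 px → 653.57 each side.

654 px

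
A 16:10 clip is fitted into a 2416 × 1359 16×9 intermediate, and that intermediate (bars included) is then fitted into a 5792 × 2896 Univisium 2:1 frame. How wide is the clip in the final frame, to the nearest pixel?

4634 px

16:10 in 2416×1359: fills the height, so the clip is 2174.40 × 1359.00.
Second fit — the 16×9 canvas into 5792×2896 spans the height: 5148.44 × 2896.00 (×2.1310 from 2416×1359).
The clip scales with it: width 2174.40 × 2.1310 ≈ 4633.60.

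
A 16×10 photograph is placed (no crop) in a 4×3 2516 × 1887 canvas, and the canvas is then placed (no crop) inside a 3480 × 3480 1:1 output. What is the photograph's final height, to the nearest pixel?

16×10 in 2516×1887: fills the width, so the photograph is 2516.00 × 1572.50.
The 4×3 canvas is width-limited in 3480×3480, giving 3480.00 × 2610.00; scale factor 1.3831.
So the photograph's height is 1572.50 × 1.3831 ≈ 2175.00.

2175 px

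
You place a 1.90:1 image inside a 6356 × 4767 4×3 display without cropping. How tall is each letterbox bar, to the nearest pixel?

1.90:1 is wider than 4×3, so it spans the full width.
That makes the image 3345.26 px tall (6356 / 1.900).
4767 − 3345.26 = 1421.74 px of bars (710.87 each).

711 px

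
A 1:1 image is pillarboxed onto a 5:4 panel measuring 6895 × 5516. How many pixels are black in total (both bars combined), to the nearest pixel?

1:1 is narrower than 5:4, so it spans the full height.
Content width = 5516 × 1/1 ≈ 5516.0000 px.
Black = 6895 − 5516.0000 = 1379.0000 px.
Bar area = 1379.0000 × 5516 ≈ 7606564 px.

7606564 pixels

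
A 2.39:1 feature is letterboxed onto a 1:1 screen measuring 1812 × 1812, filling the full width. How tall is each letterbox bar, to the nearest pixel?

527 px

That makes the image 758.16 px tall (1812 / 2.390).
Leftover height: 1812 − 758.16 = 1053.84 px → 526.92 each side.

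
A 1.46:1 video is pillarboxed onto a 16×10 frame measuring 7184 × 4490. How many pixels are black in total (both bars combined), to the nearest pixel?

Since 1.460 < 1.600, the video is height-limited.
That makes the image 6555.4000 px wide (4490 × 1.460).
Leftover width: 7184 − 6555.4000 = 628.6000 px.
That's 628.6000 × 4490 ≈ 2822414 black pixels.

2822414 pixels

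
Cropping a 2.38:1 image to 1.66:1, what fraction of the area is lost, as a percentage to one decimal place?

30.3%

Going from 2.38:1 to 1.66:1 means cutting width while keeping height.
(1.660)/(2.380) ≈ 0.697 of the area survives, leaving 30.25% discarded.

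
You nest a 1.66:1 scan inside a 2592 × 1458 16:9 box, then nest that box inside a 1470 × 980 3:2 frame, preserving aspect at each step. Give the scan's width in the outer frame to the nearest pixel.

1373 px

1.66:1 in 2592×1458: fills the height, so the scan is 2420.28 × 1458.00.
The 16:9 canvas is width-limited in 1470×980, giving 1470.00 × 826.88; scale factor 0.5671.
The scan scales with it: width 2420.28 × 0.5671 ≈ 1372.61.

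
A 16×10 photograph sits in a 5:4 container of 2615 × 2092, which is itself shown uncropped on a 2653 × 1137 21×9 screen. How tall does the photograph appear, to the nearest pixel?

888 px

First fit — 16×10 into 2615×2092 spans the width: 2615.00 × 1634.38.
The 5:4 canvas is height-limited in 2653×1137, giving 1421.25 × 1137.00; scale factor 0.5435.
The photograph scales with it: height 1634.38 × 0.5435 ≈ 888.28.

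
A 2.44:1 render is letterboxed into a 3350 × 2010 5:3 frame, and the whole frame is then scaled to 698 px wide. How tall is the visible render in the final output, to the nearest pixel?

286 px

In the 3350×2010 frame the render fills the width: height = 3350 / 2.440 ≈ 1372.95 px.
Resizing to 698 px wide multiplies everything by 0.2084: 1372.95 → 286.07 px.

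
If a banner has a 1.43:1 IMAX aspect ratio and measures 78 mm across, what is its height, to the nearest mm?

55 mm

Height = 78 / 1.430 = 54.55.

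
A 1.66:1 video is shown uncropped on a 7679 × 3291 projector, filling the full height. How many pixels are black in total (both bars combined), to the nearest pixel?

7292659 pixels

Content width = 3291 × 1.660 ≈ 5463.0600 px.
Black = 7679 − 5463.0600 = 2215.9400 px.
Across the 3291-px span: 2215.9400 × 3291 ≈ 7292659 px.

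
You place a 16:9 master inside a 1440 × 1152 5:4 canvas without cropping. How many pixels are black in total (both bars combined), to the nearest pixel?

492480 pixels

16:9 is wider than 5:4, so it spans the full width.
Content height = 1440 × 9/16 ≈ 810.0000 px.
Leftover height: 1152 − 810.0000 = 342.0000 px.
Bar area = 342.0000 × 1440 ≈ 492480 px.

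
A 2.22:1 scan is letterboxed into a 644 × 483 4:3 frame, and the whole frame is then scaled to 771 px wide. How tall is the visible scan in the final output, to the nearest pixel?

In the 644×483 frame the scan fills the width: height = 644 / 2.220 ≈ 290.09 px.
The frame scales by 771/644 = 1.1972; 290.09 × 1.1972 ≈ 347.30 px.

347 px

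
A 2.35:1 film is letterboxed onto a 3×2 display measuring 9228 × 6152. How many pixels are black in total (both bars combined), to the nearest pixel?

2.35:1 (2.350) > 3×2 (1.500), so the film fills the width.
Content height = 9228 / 2.350 ≈ 3926.8085 px.
Leftover height: 6152 − 3926.8085 = 2225.1915 px.
Bar area = 2225.1915 × 9228 ≈ 20534067 px.

20534067 pixels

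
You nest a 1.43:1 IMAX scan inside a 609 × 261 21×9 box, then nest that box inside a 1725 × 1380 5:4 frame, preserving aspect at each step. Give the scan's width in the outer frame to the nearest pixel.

1057 px

Inside the 609×261 canvas the scan is height-limited at 373.23 × 261.00.
The 21×9 canvas is width-limited in 1725×1380, giving 1725.00 × 739.29; scale factor 2.8325.
The scan scales with it: width 373.23 × 2.8325 ≈ 1057.18.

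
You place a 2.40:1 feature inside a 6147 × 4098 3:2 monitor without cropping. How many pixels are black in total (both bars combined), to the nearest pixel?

9446402 pixels

2.40:1 (2.400) > 3:2 (1.500), so the feature fills the width.
That makes the image 2561.2500 px tall (6147 / 2.400).
Leftover height: 4098 − 2561.2500 = 1536.7500 px.
Bar area = 1536.7500 × 6147 ≈ 9446402 px.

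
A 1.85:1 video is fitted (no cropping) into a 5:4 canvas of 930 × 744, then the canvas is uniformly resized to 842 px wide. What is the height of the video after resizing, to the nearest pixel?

455 px

In the 930×744 frame the video fills the width: height = 930 / 1.850 ≈ 502.70 px.
Scaling 930 → 842 is ×0.9054, so the height becomes 502.70 × 0.9054 ≈ 455.14 px.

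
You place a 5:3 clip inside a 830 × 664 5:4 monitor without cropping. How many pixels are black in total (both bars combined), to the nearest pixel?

5:3 (1.667) > 5:4 (1.250), so the clip fills the width.
That makes the image 498.0000 px tall (830 × 3/5).
664 − 498.0000 = 166.0000 px of bars.
Across the 830-px span: 166.0000 × 830 ≈ 137780 px.

137780 pixels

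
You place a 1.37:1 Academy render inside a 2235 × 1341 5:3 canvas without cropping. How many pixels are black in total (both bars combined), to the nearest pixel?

533490 pixels

1.37:1 Academy (1.370) < 5:3 (1.667), so the render fills the height.
That makes the image 1837.1700 px wide (1341 × 1.370).
Leftover width: 2235 − 1837.1700 = 397.8300 px.
Across the 1341-px span: 397.8300 × 1341 ≈ 533490 px.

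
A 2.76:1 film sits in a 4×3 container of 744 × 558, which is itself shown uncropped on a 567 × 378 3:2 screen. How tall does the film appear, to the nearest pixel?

First fit — 2.76:1 into 744×558 spans the width: 744.00 × 269.57.
The 4×3 canvas is height-limited in 567×378, giving 504.00 × 378.00; scale factor 0.6774.
So the film's height is 269.57 × 0.6774 ≈ 182.61.

183 px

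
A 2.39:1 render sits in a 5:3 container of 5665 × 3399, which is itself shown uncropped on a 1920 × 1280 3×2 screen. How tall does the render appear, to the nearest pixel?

803 px

Inside the 5665×3399 canvas the render is width-limited at 5665.00 × 2370.29.
Second fit — the 5:3 canvas into 1920×1280 spans the width: 1920.00 × 1152.00 (×0.3389 from 5665×3399).
The render scales with it: height 2370.29 × 0.3389 ≈ 803.35.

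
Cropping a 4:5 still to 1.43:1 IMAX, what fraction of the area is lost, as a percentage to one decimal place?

44.1%

The width stays; only height is cut (since 1.43:1 IMAX is wider than 4:5).
(0.800)/(1.430) ≈ 0.559 of the area survives, leaving 44.06% discarded.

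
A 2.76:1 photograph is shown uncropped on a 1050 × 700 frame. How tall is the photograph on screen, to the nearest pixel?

Since 2.760 > 1.500, the photograph is width-limited.
That makes the image 380.43 px tall (1050 / 2.760).

380 px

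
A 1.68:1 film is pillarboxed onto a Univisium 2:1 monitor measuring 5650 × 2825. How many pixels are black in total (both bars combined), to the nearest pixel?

1.68:1 is narrower than Univisium 2:1, so it spans the full height.
Content width = 2825 × 1.680 ≈ 4746.0000 px.
5650 − 4746.0000 = 904.0000 px of bars.
That's 904.0000 × 2825 ≈ 2553800 black pixels.

2553800 pixels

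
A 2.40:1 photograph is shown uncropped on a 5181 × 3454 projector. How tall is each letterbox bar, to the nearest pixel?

648 px

Since 2.400 > 1.500, the photograph is width-limited.
That makes the image 2158.75 px tall (5181 / 2.400).
Black = 3454 − 2158.75 = 1295.25 px, or 647.62 per bar.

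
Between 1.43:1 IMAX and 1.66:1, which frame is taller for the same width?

1.43 and 1.66; 1.66 > 1.43. The smaller width-to-height ratio is the taller frame.

1.43:1 IMAX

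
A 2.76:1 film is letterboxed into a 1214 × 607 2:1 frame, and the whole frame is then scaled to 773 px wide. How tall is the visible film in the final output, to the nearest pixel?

280 px

In the 1214×607 frame the film fills the width: height = 1214 / 2.760 ≈ 439.86 px.
Resizing to 773 px wide multiplies everything by 0.6367: 439.86 → 280.07 px.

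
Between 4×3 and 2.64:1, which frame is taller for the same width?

4×3

4×3 = 1.333 and 2.64; 2.64 > 1.333. The smaller width-to-height ratio is the taller frame.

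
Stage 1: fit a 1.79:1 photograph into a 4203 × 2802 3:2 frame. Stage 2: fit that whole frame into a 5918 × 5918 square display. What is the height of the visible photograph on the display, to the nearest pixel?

3306 px

First fit — 1.79:1 into 4203×2802 spans the width: 4203.00 × 2348.04.
The 3:2 canvas is width-limited in 5918×5918, giving 5918.00 × 3945.33; scale factor 1.4080.
Applying the same ×1.4080: 2348.04 → 3306.15.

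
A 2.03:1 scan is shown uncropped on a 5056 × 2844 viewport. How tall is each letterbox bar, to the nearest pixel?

177 px

2.03:1 is wider than 16×9, so it spans the full width.
Content height = 5056 / 2.030 ≈ 2490.64 px.
Leftover height: 2844 − 2490.64 = 353.36 px → 176.68 each side.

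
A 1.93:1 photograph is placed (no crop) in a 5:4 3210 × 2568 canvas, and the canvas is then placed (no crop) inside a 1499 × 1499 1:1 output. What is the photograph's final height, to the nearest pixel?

First fit — 1.93:1 into 3210×2568 spans the width: 3210.00 × 1663.21.
Second fit — the 5:4 canvas into 1499×1499 spans the width: 1499.00 × 1199.20 (×0.4670 from 3210×2568).
So the photograph's height is 1663.21 × 0.4670 ≈ 776.68.

777 px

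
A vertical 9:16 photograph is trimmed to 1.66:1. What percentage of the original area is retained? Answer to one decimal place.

33.9%

1.66:1 is wider than vertical 9:16, so the crop keeps the full width and trims the height.
(0.562)/(1.660) ≈ 0.339 of the area survives.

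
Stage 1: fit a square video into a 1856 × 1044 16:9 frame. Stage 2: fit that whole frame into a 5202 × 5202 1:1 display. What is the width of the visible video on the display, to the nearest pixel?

2926 px

square in 1856×1044: fills the height, so the video is 1044.00 × 1044.00.
Second fit — the 16:9 canvas into 5202×5202 spans the width: 5202.00 × 2926.12 (×2.8028 from 1856×1044).
Applying the same ×2.8028: 1044.00 → 2926.12.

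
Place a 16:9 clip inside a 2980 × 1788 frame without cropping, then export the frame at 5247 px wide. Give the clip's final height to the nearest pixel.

2951 px

In the 2980×1788 frame the clip fills the width: height = 2980 × 9/16 ≈ 1676.25 px.
Resizing to 5247 px wide multiplies everything by 1.7607: 1676.25 → 2951.44 px.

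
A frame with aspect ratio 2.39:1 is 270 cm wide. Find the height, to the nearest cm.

At 2.39:1, 270 / 2.390 ≈ 112.97.

113 cm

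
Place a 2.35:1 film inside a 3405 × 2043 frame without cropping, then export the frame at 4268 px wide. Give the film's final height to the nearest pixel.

At 3405×2043 the film is width-limited, so height = 3405 / 2.350 ≈ 1448.94 px.
Resizing to 4268 px wide multiplies everything by 1.2535: 1448.94 → 1816.17 px.

1816 px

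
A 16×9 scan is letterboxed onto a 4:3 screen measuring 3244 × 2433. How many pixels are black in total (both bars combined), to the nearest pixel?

1973163 pixels

Since 1.778 > 1.333, the scan is width-limited.
Content height = 3244 × 9/16 ≈ 1824.7500 px.
2433 − 1824.7500 = 608.2500 px of bars.
Bar area = 608.2500 × 3244 ≈ 1973163 px.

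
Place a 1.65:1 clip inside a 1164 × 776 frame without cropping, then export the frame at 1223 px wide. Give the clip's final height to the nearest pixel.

741 px

Fitted into 1164×776, the clip spans the width; its height is 1164 / 1.650 ≈ 705.45 px.
The frame scales by 1223/1164 = 1.0507; 705.45 × 1.0507 ≈ 741.21 px.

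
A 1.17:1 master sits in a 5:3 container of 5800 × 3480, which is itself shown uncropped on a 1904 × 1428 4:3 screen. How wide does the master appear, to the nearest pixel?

1337 px

Inside the 5800×3480 canvas the master is height-limited at 4071.60 × 3480.00.
The 5:3 canvas is width-limited in 1904×1428, giving 1904.00 × 1142.40; scale factor 0.3283.
So the master's width is 4071.60 × 0.3283 ≈ 1336.61.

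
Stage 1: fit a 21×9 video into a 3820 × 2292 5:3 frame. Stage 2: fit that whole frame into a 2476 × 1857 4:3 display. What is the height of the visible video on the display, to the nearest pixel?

First fit — 21×9 into 3820×2292 spans the width: 3820.00 × 1637.14.
Second fit — the 5:3 canvas into 2476×1857 spans the width: 2476.00 × 1485.60 (×0.6482 from 3820×2292).
The video scales with it: height 1637.14 × 0.6482 ≈ 1061.14.

1061 px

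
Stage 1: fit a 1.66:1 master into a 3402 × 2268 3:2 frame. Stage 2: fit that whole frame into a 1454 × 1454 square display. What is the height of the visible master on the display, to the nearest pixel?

1.66:1 in 3402×2268: fills the width, so the master is 3402.00 × 2049.40.
Second fit — the 3:2 canvas into 1454×1454 spans the width: 1454.00 × 969.33 (×0.4274 from 3402×2268).
Applying the same ×0.4274: 2049.40 → 875.90.

876 px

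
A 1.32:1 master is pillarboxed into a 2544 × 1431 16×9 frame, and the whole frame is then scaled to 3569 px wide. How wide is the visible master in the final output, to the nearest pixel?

2650 px

In the 2544×1431 frame the master fills the height: width = 1431 × 1.320 ≈ 1888.92 px.
Scaling 2544 → 3569 is ×1.4029, so the width becomes 1888.92 × 1.4029 ≈ 2649.98 px.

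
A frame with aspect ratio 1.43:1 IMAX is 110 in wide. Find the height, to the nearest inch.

77 in

Height = 110 / 1.430 = 76.92.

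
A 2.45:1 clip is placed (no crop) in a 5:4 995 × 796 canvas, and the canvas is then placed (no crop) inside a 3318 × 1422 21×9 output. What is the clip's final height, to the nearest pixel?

2.45:1 in 995×796: fills the width, so the clip is 995.00 × 406.12.
5:4 in 3318×1422: fills the height, so the intermediate becomes 1777.50 × 1422.00 — a scale of ×1.7864.
So the clip's height is 406.12 × 1.7864 ≈ 725.51.

726 px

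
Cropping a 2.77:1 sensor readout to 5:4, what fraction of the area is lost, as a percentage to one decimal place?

54.9%

5:4 is narrower than 2.77:1, so the crop keeps the full height and trims the width.
Fraction kept = (1.250)/(2.770) ≈ 45.13%, so 54.87% is lost.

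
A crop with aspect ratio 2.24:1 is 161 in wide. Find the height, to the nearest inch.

72 in

Height = 161 / 2.240 = 71.88.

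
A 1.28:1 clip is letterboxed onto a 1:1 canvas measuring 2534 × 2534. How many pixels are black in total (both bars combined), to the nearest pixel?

1404628 pixels

1.28:1 (1.280) > 1:1 (1.000), so the clip fills the width.
The clip is 2534 / 1.280 ≈ 1979.6875 px tall.
Leftover height: 2534 − 1979.6875 = 554.3125 px.
Across the 2534-px span: 554.3125 × 2534 ≈ 1404628 px.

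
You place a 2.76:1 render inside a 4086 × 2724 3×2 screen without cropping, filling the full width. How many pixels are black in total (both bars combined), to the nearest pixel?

Content height = 4086 / 2.760 ≈ 1480.4348 px.
2724 − 1480.4348 = 1243.5652 px of bars.
That's 1243.5652 × 4086 ≈ 5081207 black pixels.

5081207 pixels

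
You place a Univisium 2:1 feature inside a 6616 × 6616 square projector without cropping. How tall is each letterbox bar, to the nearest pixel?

Univisium 2:1 is wider than square, so it spans the full width.
Content height = 6616 × 1/2 ≈ 3308.00 px.
Leftover height: 6616 − 3308.00 = 3308.00 px → 1654.00 each side.

1654 px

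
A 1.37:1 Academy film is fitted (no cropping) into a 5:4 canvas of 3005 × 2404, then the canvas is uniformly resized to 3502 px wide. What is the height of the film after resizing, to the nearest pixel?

In the 3005×2404 frame the film fills the width: height = 3005 / 1.370 ≈ 2193.43 px.
Scaling 3005 → 3502 is ×1.1654, so the height becomes 2193.43 × 1.1654 ≈ 2556.20 px.

2556 px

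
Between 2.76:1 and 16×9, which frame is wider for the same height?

2.76 and 16×9 = 1.778; 2.76 > 1.778.

2.76:1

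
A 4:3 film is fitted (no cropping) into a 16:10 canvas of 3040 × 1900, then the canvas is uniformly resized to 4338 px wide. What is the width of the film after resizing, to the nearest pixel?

3615 px

At 3040×1900 the film is height-limited, so width = 1900 × 4/3 ≈ 2533.33 px.
Resizing to 4338 px wide multiplies everything by 1.4270: 2533.33 → 3615.00 px.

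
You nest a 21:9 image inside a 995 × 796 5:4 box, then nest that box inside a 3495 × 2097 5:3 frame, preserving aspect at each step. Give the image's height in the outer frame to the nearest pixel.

1123 px

21:9 in 995×796: fills the width, so the image is 995.00 × 426.43.
5:4 in 3495×2097: fills the height, so the intermediate becomes 2621.25 × 2097.00 — a scale of ×2.6344.
The image scales with it: height 426.43 × 2.6344 ≈ 1123.39.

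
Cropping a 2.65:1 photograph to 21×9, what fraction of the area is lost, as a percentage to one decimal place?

21×9 is narrower than 2.65:1, so the crop keeps the full height and trims the width.
(2.333)/(2.650) ≈ 0.881 of the area survives, leaving 11.95% discarded.

11.9%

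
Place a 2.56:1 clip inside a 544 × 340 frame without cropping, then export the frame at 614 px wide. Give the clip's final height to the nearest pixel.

240 px

Fitted into 544×340, the clip spans the width; its height is 544 / 2.560 ≈ 212.50 px.
The frame scales by 614/544 = 1.1287; 212.50 × 1.1287 ≈ 239.84 px.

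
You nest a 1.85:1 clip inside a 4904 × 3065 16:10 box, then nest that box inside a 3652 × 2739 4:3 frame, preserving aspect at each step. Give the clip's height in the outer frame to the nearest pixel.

1974 px

1.85:1 in 4904×3065: fills the width, so the clip is 4904.00 × 2650.81.
Second fit — the 16:10 canvas into 3652×2739 spans the width: 3652.00 × 2282.50 (×0.7447 from 4904×3065).
The clip scales with it: height 2650.81 × 0.7447 ≈ 1974.05.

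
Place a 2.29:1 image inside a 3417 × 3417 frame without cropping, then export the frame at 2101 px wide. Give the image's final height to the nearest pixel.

917 px

In the 3417×3417 frame the image fills the width: height = 3417 / 2.290 ≈ 1492.14 px.
Resizing to 2101 px wide multiplies everything by 0.6149: 1492.14 → 917.47 px.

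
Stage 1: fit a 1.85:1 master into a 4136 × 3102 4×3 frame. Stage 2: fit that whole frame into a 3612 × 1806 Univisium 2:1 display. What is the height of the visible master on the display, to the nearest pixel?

First fit — 1.85:1 into 4136×3102 spans the width: 4136.00 × 2235.68.
4×3 in 3612×1806: fills the height, so the intermediate becomes 2408.00 × 1806.00 — a scale of ×0.5822.
Applying the same ×0.5822: 2235.68 → 1301.62.

1302 px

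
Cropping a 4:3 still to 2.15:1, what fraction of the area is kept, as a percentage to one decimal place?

2.15:1 is wider than 4:3, so the crop keeps the full width and trims the height.
(1.333)/(2.150) ≈ 0.620 of the area survives.

62.0%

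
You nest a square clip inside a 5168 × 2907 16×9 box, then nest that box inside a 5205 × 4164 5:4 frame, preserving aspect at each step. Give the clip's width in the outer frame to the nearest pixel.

2928 px

First fit — square into 5168×2907 spans the height: 2907.00 × 2907.00.
Second fit — the 16×9 canvas into 5205×4164 spans the width: 5205.00 × 2927.81 (×1.0072 from 5168×2907).
So the clip's width is 2907.00 × 1.0072 ≈ 2927.81.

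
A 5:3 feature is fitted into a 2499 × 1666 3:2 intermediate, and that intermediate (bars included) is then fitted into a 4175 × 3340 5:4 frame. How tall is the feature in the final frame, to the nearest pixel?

Inside the 2499×1666 canvas the feature is width-limited at 2499.00 × 1499.40.
The 3:2 canvas is width-limited in 4175×3340, giving 4175.00 × 2783.33; scale factor 1.6707.
Applying the same ×1.6707: 1499.40 → 2505.00.

2505 px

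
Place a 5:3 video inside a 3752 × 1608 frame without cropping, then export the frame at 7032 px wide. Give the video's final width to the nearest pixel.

At 3752×1608 the video is height-limited, so width = 1608 × 5/3 ≈ 2680.00 px.
The frame scales by 7032/3752 = 1.8742; 2680.00 × 1.8742 ≈ 5022.86 px.

5023 px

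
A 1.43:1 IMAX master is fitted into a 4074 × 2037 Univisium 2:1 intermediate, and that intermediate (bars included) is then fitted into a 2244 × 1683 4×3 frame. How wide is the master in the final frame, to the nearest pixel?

1604 px

1.43:1 IMAX in 4074×2037: fills the height, so the master is 2912.91 × 2037.00.
The Univisium 2:1 canvas is width-limited in 2244×1683, giving 2244.00 × 1122.00; scale factor 0.5508.
Applying the same ×0.5508: 2912.91 → 1604.46.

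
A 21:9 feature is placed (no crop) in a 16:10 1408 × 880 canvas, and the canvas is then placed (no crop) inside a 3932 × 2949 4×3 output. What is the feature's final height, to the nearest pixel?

First fit — 21:9 into 1408×880 spans the width: 1408.00 × 603.43.
Second fit — the 16:10 canvas into 3932×2949 spans the width: 3932.00 × 2457.50 (×2.7926 from 1408×880).
The feature scales with it: height 603.43 × 2.7926 ≈ 1685.14.

1685 px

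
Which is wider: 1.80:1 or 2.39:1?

1.8 and 2.39; 2.39 > 1.8.

2.39:1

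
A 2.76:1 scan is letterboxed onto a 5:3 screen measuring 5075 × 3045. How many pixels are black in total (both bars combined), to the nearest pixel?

2.76:1 is wider than 5:3, so it spans the full width.
That makes the image 1838.7681 px tall (5075 / 2.760).
3045 − 1838.7681 = 1206.2319 px of bars.
Bar area = 1206.2319 × 5075 ≈ 6121627 px.

6121627 pixels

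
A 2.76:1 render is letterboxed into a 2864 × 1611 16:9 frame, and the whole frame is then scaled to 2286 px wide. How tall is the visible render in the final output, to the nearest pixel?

828 px

Fitted into 2864×1611, the render spans the width; its height is 2864 / 2.760 ≈ 1037.68 px.
Resizing to 2286 px wide multiplies everything by 0.7982: 1037.68 → 828.26 px.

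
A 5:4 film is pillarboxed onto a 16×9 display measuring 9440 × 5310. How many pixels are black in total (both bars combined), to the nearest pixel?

14881275 pixels

5:4 (1.250) < 16×9 (1.778), so the film fills the height.
The film is 5310 × 5/4 ≈ 6637.5000 px wide.
Leftover width: 9440 − 6637.5000 = 2802.5000 px.
Bar area = 2802.5000 × 5310 ≈ 14881275 px.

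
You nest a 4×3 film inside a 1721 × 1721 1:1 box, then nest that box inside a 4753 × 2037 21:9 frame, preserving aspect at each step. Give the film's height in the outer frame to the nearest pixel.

First fit — 4×3 into 1721×1721 spans the width: 1721.00 × 1290.75.
1:1 in 4753×2037: fills the height, so the intermediate becomes 2037.00 × 2037.00 — a scale of ×1.1836.
Applying the same ×1.1836: 1290.75 → 1527.75.

1528 px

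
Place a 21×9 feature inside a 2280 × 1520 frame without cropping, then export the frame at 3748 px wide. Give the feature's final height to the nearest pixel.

At 2280×1520 the feature is width-limited, so height = 2280 × 9/21 ≈ 977.14 px.
Resizing to 3748 px wide multiplies everything by 1.6439: 977.14 → 1606.29 px.

1606 px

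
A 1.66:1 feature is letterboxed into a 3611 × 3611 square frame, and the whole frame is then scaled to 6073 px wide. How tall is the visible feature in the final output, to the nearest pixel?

3658 px

At 3611×3611 the feature is width-limited, so height = 3611 / 1.660 ≈ 2175.30 px.
The frame scales by 6073/3611 = 1.6818; 2175.30 × 1.6818 ≈ 3658.43 px.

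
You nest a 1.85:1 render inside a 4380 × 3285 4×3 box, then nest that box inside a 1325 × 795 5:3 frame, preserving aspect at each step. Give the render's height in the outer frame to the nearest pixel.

First fit — 1.85:1 into 4380×3285 spans the width: 4380.00 × 2367.57.
The 4×3 canvas is height-limited in 1325×795, giving 1060.00 × 795.00; scale factor 0.2420.
Applying the same ×0.2420: 2367.57 → 572.97.

573 px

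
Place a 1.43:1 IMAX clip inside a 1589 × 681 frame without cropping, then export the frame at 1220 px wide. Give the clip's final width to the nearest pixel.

748 px

Fitted into 1589×681, the clip spans the height; its width is 681 × 1.430 ≈ 973.83 px.
Scaling 1589 → 1220 is ×0.7678, so the width becomes 973.83 × 0.7678 ≈ 747.69 px.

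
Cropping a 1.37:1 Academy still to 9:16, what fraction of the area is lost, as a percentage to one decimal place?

58.9%

The height stays; only width is cut (since 9:16 is narrower than 1.37:1 Academy).
Area ratio = (0.562)/(1.370) = 41.06%; the remaining 58.94% is cropped out.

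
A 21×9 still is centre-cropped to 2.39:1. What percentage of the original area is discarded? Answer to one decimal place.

2.39:1 is wider than 21×9, so the crop keeps the full width and trims the height.
(2.333)/(2.390) ≈ 0.976 of the area survives, leaving 2.37% discarded.

2.4%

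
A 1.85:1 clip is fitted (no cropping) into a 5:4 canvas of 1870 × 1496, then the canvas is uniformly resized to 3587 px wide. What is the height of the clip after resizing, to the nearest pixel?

1939 px

In the 1870×1496 frame the clip fills the width: height = 1870 / 1.850 ≈ 1010.81 px.
The frame scales by 3587/1870 = 1.9182; 1010.81 × 1.9182 ≈ 1938.92 px.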